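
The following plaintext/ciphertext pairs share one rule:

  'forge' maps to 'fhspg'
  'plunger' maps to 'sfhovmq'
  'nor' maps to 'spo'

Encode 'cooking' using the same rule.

The output letters match the input read backwards, each shifted +1: forge reversed is egrof. Read the word backwards and shift each letter +1.
On cooking: reverse → gnikooc; then shift: g+1=h, n+1=o, i+1=j, k+1=l, o+1=p, o+1=p, c+1=d.

hojlppd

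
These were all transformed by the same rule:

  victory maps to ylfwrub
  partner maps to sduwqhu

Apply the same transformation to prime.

sulph

Compare letters: v→y is +3, i→l is +3, c→f is +3 — a constant shift. Every letter moves 3 places later in the alphabet, wrapping around z→a.
On prime: p+3=s, r+3=u, i+3=l, m+3=p, e+3=h.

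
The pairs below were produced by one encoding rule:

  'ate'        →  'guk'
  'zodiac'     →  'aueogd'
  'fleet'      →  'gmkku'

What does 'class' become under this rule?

dmgtt

The shift depends on letter class: consonant t→u is +1, but vowel a→g is +6. Vowels shift forward by 6 and consonants shift forward by 1.
On class: c(cons)+1=d, l(cons)+1=m, a(vowel)+6=g, s(cons)+1=t, s(cons)+1=t.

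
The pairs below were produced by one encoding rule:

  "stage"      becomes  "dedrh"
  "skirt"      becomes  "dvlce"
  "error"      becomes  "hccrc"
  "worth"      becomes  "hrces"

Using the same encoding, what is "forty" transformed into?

Two shifts are in play — +3 for a/e/i/o/u, +11 for every other letter.
For forty: f(cons)+11=q, o(vowel)+3=r, r(cons)+11=c, t(cons)+11=e, y(cons)+11=j.

qrcej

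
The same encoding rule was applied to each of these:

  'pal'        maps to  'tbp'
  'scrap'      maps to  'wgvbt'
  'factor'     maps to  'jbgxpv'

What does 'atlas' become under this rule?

The shift depends on letter class: consonant p→t is +4, but vowel a→b is +1. Two shifts are in play — +1 for a/e/i/o/u, +4 for every other letter.
On atlas: a(vowel)+1=b, t(cons)+4=x, l(cons)+4=p, a(vowel)+1=b, s(cons)+4=w.

bxpbw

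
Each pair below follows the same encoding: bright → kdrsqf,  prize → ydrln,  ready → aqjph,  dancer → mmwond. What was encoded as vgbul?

Shifts by position in bright: pos 0: b→k (+9), pos 1: r→d (+12), pos 2: i→r (+9), pos 3: g→s (+12) — repeating every 2. It's a Vigenère-style cipher with numeric key [9,12]: position i shifts by key[i mod 2].
Reversing it on vgbul: v−9=m, g−12=u, b−9=s, u−12=i, l−9=c.

music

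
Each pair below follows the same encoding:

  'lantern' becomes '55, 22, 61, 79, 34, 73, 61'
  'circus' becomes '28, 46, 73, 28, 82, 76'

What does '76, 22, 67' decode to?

l(#12)→55 and a(#1)→22: differences scale by 3, so n = 3·pos + 19. Each letter becomes 3×(its alphabet position, a=1..z=26) + 19.
Undoing it on 76, 22, 67: 76→(76−19)÷3=19=s, 22→(22−19)÷3=1=a, 67→(67−19)÷3=16=p.

sap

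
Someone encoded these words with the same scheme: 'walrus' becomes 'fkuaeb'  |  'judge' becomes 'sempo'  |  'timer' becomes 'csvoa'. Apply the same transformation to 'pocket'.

yyltoc

The shift depends on letter class: consonant w→f is +9, but vowel a→k is +10. The rule splits by letter class: vowels +10, consonants +9.
Applying it to pocket: p(cons)+9=y, o(vowel)+10=y, c(cons)+9=l, k(cons)+9=t, e(vowel)+10=o, t(cons)+9=c.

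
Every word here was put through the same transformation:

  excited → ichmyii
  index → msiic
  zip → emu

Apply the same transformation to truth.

ywyym

Two shifts are in play — +4 for a/e/i/o/u, +5 for every other letter.
Applying it to truth: t(cons)+5=y, r(cons)+5=w, u(vowel)+4=y, t(cons)+5=y, h(cons)+5=m.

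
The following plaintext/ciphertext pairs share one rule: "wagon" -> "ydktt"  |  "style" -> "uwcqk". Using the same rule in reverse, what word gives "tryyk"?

route

Each letter shifts forward by (position + 2), i.e. 2, 3, 4, … — the shift grows by one for each successive letter.
Decoding tryyk: t−2=r, r−3=o, y−4=u, y−5=t, k−6=e.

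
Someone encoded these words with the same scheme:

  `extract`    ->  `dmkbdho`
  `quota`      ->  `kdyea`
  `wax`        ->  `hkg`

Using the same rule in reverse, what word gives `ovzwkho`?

example

The output letters match the input read backwards, each shifted +10: extract reversed is tcartxe. The word is reversed, then every letter is shifted forward by 10.
Decoding ovzwkho: shift back: o−10=e, v−10=l, z−10=p, w−10=m, k−10=a, h−10=x, o−10=e → elpmaxe; then reverse → example.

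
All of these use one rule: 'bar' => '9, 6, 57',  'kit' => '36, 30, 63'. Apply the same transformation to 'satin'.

60, 6, 63, 30, 45

b(#2)→9 and a(#1)→6: differences scale by 3, so n = 3·pos + 3. With a=1..z=26, the number is 3·pos + 3.
On satin: s=19→60, a=1→6, t=20→63, i=9→30, n=14→45.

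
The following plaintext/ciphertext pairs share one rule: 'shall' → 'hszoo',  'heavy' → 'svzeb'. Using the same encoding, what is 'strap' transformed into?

This is the alphabet-reversal cipher (Atbash): a becomes z, b becomes y, etc.
For strap: s↔h, t↔g, r↔i, a↔z, p↔k.

hgizk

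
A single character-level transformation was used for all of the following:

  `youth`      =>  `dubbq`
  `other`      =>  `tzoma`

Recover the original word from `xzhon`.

stage

In youth: y→d is +5, o→u is +6, u→b is +7, t→b is +8 — the shift increases by 1 each position. Each letter shifts forward by (position + 5), i.e. 5, 6, 7, … — the shift grows by one for each successive letter.
Reversing it on xzhon: x−5=s, z−6=t, h−7=a, o−8=g, n−9=e.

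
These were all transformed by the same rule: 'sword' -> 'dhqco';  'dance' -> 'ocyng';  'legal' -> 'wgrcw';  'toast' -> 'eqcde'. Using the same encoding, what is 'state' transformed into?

deceg

The shift depends on letter class: consonant s→d is +11, but vowel o→q is +2. The rule splits by letter class: vowels +2, consonants +11.
Applying it to state: s(cons)+11=d, t(cons)+11=e, a(vowel)+2=c, t(cons)+11=e, e(vowel)+2=g.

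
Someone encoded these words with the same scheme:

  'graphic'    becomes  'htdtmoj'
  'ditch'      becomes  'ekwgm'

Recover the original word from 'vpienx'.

unfair

In graphic: g→h is +1, r→t is +2, a→d is +3, p→t is +4 — the shift increases by 1 each position. Each letter shifts forward by (position + 1), i.e. 1, 2, 3, … — the shift grows by one for each successive letter.
Reversing it on vpienx: v−1=u, p−2=n, i−3=f, e−4=a, n−5=i, x−6=r.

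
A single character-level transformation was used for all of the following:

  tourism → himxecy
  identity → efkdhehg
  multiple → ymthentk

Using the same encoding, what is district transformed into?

t(19)→h(7) and o(14)→i(8) fit y≡5x+16 (mod 26); the inverse of 5 mod 26 is 21. This is an affine cipher: with a=0,…,z=25, each position x becomes (5x+16) mod 26.
Applying it to district: d(3)→5·3+16≡5=f; i(8)→5·8+16≡4=e; s(18)→5·18+16≡2=c; t(19)→5·19+16≡7=h; r(17)→5·17+16≡23=x; i(8)→5·8+16≡4=e; c(2)→5·2+16≡0=a; t(19)→5·19+16≡7=h (all mod 26).

fechxeah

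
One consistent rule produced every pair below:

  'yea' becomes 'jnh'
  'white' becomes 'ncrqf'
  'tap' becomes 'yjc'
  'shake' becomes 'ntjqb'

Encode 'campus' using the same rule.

The output letters match the input read backwards, each shifted +9: yea reversed is aey. The word is reversed, then every letter is shifted forward by 9.
On campus: reverse → supmac; then shift: s+9=b, u+9=d, p+9=y, m+9=v, a+9=j, c+9=l.

bdyvjl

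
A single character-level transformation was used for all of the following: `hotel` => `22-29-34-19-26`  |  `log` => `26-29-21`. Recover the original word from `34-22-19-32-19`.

there

h is letter #8 and maps to 22: an offset of 14. Each letter is replaced by its alphabet position (a=1..z=26) + 14.
Undoing it on 34-22-19-32-19: 34→(34−14)÷1=20=t, 22→(22−14)÷1=8=h, 19→(19−14)÷1=5=e, 32→(32−14)÷1=18=r, 19→(19−14)÷1=5=e.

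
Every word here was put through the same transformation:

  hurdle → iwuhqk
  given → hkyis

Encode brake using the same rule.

ctdoj

In hurdle: h→i is +1, u→w is +2, r→u is +3, d→h is +4 — the shift increases by 1 each position. Each letter shifts forward by (position + 1), i.e. 1, 2, 3, … — the shift grows by one for each successive letter.
For brake: b+1=c, r+2=t, a+3=d, k+4=o, e+5=j.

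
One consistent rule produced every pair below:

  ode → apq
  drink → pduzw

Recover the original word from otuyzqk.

chimney

Every letter moves 12 places later in the alphabet, wrapping around z→a.
Reversing it on otuyzqk: o−12=c, t−12=h, u−12=i, y−12=m, z−12=n, q−12=e, k−12=y.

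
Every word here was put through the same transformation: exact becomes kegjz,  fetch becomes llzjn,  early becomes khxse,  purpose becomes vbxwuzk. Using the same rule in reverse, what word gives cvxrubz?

A repeating key of period 2 is used — shifts +6, +7 over and over.
Decoding cvxrubz: c−6=w, v−7=o, x−6=r, r−7=k, u−6=o, b−7=u, z−6=t.

workout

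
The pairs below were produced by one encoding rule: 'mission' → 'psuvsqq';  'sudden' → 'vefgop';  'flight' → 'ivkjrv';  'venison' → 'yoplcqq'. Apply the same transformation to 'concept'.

fypforw

Shifts by position in mission: pos 0: m→p (+3), pos 1: i→s (+10), pos 2: s→u (+2), pos 3: s→v (+3), pos 4: i→s (+10), pos 5: o→q (+2) — repeating every 3. A repeating key of period 3 is used — shifts +3, +10, +2 over and over.
Applying it to concept: c+3=f, o+10=y, n+2=p, c+3=f, e+10=o, p+2=r, t+3=w.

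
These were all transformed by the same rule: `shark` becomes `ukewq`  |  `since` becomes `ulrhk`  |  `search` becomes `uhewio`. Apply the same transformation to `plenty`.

roiszf

In shark: s→u is +2, h→k is +3, a→e is +4, r→w is +5 — the shift increases by 1 each position. The shift increases by 1 at each position, starting from +2: 2, 3, 4, ….
Applying it to plenty: p+2=r, l+3=o, e+4=i, n+5=s, t+6=z, y+7=f.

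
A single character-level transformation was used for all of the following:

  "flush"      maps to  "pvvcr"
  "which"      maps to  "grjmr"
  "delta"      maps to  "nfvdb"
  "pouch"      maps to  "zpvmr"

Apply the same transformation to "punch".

The rule splits by letter class: vowels +1, consonants +10.
For punch: p(cons)+10=z, u(vowel)+1=v, n(cons)+10=x, c(cons)+10=m, h(cons)+10=r.

zvxmr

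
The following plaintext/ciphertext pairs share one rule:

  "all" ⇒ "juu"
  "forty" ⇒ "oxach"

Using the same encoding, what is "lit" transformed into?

urc

Each letter is shifted forward by 9 in the alphabet (a Caesar shift of +9).
For lit: l+9=u, i+9=r, t+9=c.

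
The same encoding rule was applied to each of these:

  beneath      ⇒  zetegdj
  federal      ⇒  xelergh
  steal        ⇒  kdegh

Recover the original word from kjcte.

shine

b(1)→z(25) and e(4)→e(4) fit y≡19x+6 (mod 26); the inverse of 19 mod 26 is 11. Each letter's alphabet position (a=0..z=25) is mapped through 19·x+6 mod 26 — an affine cipher.
Undoing it on kjcte: k(10)→11·(10−6)≡18=s; j(9)→11·(9−6)≡7=h; c(2)→11·(2−6)≡8=i; t(19)→11·(19−6)≡13=n; e(4)→11·(4−6)≡4=e (all mod 26).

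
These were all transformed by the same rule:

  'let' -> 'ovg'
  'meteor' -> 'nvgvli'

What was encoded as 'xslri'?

choir

Each pair mirrors across the alphabet (l↔o, e↔v, t↔g): positions sum to 25. Letters are reflected about the middle of the alphabet (position → 25−position): Atbash.
Reversing it on xslri: x↔c, s↔h, l↔o, r↔i, i↔r.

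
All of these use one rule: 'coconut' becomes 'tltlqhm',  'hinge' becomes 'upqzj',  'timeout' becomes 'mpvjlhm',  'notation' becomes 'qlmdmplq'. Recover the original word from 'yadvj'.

Treating letters as 0–25, the rule is x ↦ 21x + 3 (mod 26).
Reversing it on yadvj: y(24)→5·(24−3)≡1=b; a(0)→5·(0−3)≡11=l; d(3)→5·(3−3)≡0=a; v(21)→5·(21−3)≡12=m; j(9)→5·(9−3)≡4=e (all mod 26).

blame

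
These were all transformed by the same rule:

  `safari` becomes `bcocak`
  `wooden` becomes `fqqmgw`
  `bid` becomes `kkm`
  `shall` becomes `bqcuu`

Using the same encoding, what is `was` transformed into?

fcb

The rule splits by letter class: vowels +2, consonants +9.
For was: w(cons)+9=f, a(vowel)+2=c, s(cons)+9=b.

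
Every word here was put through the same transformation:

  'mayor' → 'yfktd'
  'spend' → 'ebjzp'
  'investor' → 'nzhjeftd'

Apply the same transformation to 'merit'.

yjdnf

Vowels shift forward by 5 and consonants shift forward by 12.
For merit: m(cons)+12=y, e(vowel)+5=j, r(cons)+12=d, i(vowel)+5=n, t(cons)+12=f.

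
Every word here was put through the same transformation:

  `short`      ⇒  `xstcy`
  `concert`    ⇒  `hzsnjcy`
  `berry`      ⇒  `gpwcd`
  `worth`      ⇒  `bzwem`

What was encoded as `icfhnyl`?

drawing

Shifts by position in short: pos 0: s→x (+5), pos 1: h→s (+11), pos 2: o→t (+5), pos 3: r→c (+11) — repeating every 2. The shifts repeat in a cycle of length 2: positions 0,1,… shift by +5, +11, then the pattern repeats.
Undoing it on icfhnyl: i−5=d, c−11=r, f−5=a, h−11=w, n−5=i, y−11=n, l−5=g.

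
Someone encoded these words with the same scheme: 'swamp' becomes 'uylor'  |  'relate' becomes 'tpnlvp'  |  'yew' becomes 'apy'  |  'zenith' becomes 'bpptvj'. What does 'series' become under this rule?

upttpu

The rule splits by letter class: vowels +11, consonants +2.
For series: s(cons)+2=u, e(vowel)+11=p, r(cons)+2=t, i(vowel)+11=t, e(vowel)+11=p, s(cons)+2=u.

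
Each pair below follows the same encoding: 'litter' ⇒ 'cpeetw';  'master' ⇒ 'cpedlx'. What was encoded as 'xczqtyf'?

uniform

The output letters match the input read backwards, each shifted +11: litter reversed is rettil. Read the word backwards and shift each letter +11.
Reversing it on xczqtyf: shift back: x−11=m, c−11=r, z−11=o, q−11=f, t−11=i, y−11=n, f−11=u → mrofinu; then reverse → uniform.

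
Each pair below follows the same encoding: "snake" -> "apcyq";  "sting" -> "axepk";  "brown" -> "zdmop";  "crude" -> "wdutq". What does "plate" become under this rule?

jvcxq

s(18)→a(0) and n(13)→p(15) fit y≡23x+2 (mod 26); the inverse of 23 mod 26 is 17. This is an affine cipher: with a=0,…,z=25, each position x becomes (23x+2) mod 26.
Applying it to plate: p(15)→23·15+2≡9=j; l(11)→23·11+2≡21=v; a(0)→23·0+2≡2=c; t(19)→23·19+2≡23=x; e(4)→23·4+2≡16=q (all mod 26).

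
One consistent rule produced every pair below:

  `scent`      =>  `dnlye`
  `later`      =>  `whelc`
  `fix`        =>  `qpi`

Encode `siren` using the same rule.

The shift depends on letter class: consonant s→d is +11, but vowel e→l is +7. Vowels shift forward by 7 and consonants shift forward by 11.
Applying it to siren: s(cons)+11=d, i(vowel)+7=p, r(cons)+11=c, e(vowel)+7=l, n(cons)+11=y.

dpcly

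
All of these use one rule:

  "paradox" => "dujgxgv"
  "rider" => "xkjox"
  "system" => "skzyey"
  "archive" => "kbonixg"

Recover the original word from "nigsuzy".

Read the word backwards and shift each letter +6.
Decoding nigsuzy: shift back: n−6=h, i−6=c, g−6=a, s−6=m, u−6=o, z−6=t, y−6=s → hcamots; then reverse → stomach.

stomach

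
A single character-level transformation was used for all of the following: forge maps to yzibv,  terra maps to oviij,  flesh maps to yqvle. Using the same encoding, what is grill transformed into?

f(5)→y(24) and o(14)→z(25) fit y≡3x+9 (mod 26); the inverse of 3 mod 26 is 9. Each letter's alphabet position (a=0..z=25) is mapped through 3·x+9 mod 26 — an affine cipher.
On grill: g(6)→3·6+9≡1=b; r(17)→3·17+9≡8=i; i(8)→3·8+9≡7=h; l(11)→3·11+9≡16=q; l(11)→3·11+9≡16=q (all mod 26).

bihqq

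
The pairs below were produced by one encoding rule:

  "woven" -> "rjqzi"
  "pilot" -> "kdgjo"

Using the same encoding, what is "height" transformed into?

Compare letters: w→r is +21, o→j is +21, v→q is +21 — a constant shift. Every letter moves 21 places later in the alphabet, wrapping around z→a.
On height: h+21=c, e+21=z, i+21=d, g+21=b, h+21=c, t+21=o.

czdbco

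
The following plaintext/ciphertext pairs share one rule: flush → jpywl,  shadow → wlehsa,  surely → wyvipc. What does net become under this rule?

rix

Compare letters: f→j is +4, l→p is +4, u→y is +4 — a constant shift. It's a constant shift of +4 (ROT4).
Applying it to net: n+4=r, e+4=i, t+4=x.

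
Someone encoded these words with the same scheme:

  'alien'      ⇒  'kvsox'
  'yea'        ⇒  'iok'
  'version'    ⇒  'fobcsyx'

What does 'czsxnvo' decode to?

spindle

Compare letters: a→k is +10, l→v is +10, i→s is +10 — a constant shift. This is a Caesar cipher with shift 10.
Reversing it on czsxnvo: c−10=s, z−10=p, s−10=i, x−10=n, n−10=d, v−10=l, o−10=e.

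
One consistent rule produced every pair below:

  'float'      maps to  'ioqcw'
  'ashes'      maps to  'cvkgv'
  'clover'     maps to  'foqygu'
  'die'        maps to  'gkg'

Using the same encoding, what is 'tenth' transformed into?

Vowels shift forward by 2 and consonants shift forward by 3.
For tenth: t(cons)+3=w, e(vowel)+2=g, n(cons)+3=q, t(cons)+3=w, h(cons)+3=k.

wgqwk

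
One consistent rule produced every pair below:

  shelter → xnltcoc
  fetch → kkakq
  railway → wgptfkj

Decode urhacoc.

plaster

Letter i (0-indexed) is shifted by i+5, so successive shifts are 5, 6, 7, ….
Undoing it on urhacoc: u−5=p, r−6=l, h−7=a, a−8=s, c−9=t, o−10=e, c−11=r.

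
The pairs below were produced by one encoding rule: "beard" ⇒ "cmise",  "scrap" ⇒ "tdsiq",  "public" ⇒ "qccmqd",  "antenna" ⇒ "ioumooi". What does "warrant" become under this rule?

The shift depends on letter class: consonant b→c is +1, but vowel e→m is +8. Two shifts are in play — +8 for a/e/i/o/u, +1 for every other letter.
Applying it to warrant: w(cons)+1=x, a(vowel)+8=i, r(cons)+1=s, r(cons)+1=s, a(vowel)+8=i, n(cons)+1=o, t(cons)+1=u.

xissiou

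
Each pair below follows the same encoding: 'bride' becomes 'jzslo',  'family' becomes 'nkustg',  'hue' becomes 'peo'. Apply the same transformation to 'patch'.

The shift depends on letter class: consonant b→j is +8, but vowel i→s is +10. The rule splits by letter class: vowels +10, consonants +8.
For patch: p(cons)+8=x, a(vowel)+10=k, t(cons)+8=b, c(cons)+8=k, h(cons)+8=p.

xkbkp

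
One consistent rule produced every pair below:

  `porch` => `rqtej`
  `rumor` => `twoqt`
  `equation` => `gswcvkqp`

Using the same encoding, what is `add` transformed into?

Compare letters: p→r is +2, o→q is +2, r→t is +2 — a constant shift. This is a Caesar cipher with shift 2.
For add: a+2=c, d+2=f, d+2=f.

cff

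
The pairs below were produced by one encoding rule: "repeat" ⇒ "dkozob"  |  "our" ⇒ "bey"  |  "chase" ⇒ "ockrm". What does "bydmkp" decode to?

factor

The output letters match the input read backwards, each shifted +10: repeat reversed is taeper. Read the word backwards and shift each letter +10.
Reversing it on bydmkp: shift back: b−10=r, y−10=o, d−10=t, m−10=c, k−10=a, p−10=f → rotcaf; then reverse → factor.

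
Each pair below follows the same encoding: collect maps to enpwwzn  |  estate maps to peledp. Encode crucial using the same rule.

wltnfcn

The output letters match the input read backwards, each shifted +11: collect reversed is tcelloc. The word is reversed, then every letter is shifted forward by 11.
On crucial: reverse → laicurc; then shift: l+11=w, a+11=l, i+11=t, c+11=n, u+11=f, r+11=c, c+11=n.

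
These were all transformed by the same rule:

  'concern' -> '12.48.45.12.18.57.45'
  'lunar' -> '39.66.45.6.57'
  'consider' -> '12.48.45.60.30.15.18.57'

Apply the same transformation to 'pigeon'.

c(#3)→12 and o(#15)→48: differences scale by 3, so n = 3·pos + 3. Each letter becomes 3×(its alphabet position, a=1..z=26) + 3.
For pigeon: p=16→51, i=9→30, g=7→24, e=5→18, o=15→48, n=14→45.

51.30.24.18.48.45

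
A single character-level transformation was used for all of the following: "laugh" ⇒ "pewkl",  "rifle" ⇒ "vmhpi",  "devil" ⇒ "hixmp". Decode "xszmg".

It's a Vigenère-style cipher with numeric key [4,4,2]: position i shifts by key[i mod 3].
Decoding xszmg: x−4=t, s−4=o, z−2=x, m−4=i, g−4=c.

toxic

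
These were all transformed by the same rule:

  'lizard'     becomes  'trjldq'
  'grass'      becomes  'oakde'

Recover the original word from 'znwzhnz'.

removal

In lizard: l→t is +8, i→r is +9, z→j is +10, a→l is +11 — the shift increases by 1 each position. Letter i (0-indexed) is shifted by i+8, so successive shifts are 8, 9, 10, ….
Reversing it on znwzhnz: z−8=r, n−9=e, w−10=m, z−11=o, h−12=v, n−13=a, z−14=l.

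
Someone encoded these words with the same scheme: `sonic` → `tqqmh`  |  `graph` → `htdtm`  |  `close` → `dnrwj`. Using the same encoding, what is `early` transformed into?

Letter i (0-indexed) is shifted by i+1, so successive shifts are 1, 2, 3, ….
For early: e+1=f, a+2=c, r+3=u, l+4=p, y+5=d.

fcupd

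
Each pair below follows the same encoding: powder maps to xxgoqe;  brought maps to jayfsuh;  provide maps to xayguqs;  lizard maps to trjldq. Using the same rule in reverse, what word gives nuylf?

In powder: p→x is +8, o→x is +9, w→g is +10, d→o is +11 — the shift increases by 1 each position. Each letter shifts forward by (position + 8), i.e. 8, 9, 10, … — the shift grows by one for each successive letter.
Undoing it on nuylf: n−8=f, u−9=l, y−10=o, l−11=a, f−12=t.

float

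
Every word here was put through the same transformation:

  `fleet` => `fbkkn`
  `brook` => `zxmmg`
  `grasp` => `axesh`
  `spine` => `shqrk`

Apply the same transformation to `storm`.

f(5)→f(5) and l(11)→b(1) fit y≡21x+4 (mod 26); the inverse of 21 mod 26 is 5. This is an affine cipher: with a=0,…,z=25, each position x becomes (21x+4) mod 26.
For storm: s(18)→21·18+4≡18=s; t(19)→21·19+4≡13=n; o(14)→21·14+4≡12=m; r(17)→21·17+4≡23=x; m(12)→21·12+4≡22=w (all mod 26).

snmxw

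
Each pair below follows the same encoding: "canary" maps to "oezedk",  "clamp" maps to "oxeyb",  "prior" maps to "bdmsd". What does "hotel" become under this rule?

tsfix

The rule splits by letter class: vowels +4, consonants +12.
Applying it to hotel: h(cons)+12=t, o(vowel)+4=s, t(cons)+12=f, e(vowel)+4=i, l(cons)+12=x.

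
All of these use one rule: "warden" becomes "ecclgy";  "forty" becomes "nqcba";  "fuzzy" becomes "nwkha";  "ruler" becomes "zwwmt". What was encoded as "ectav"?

waist

It's a Vigenère-style cipher with numeric key [8,2,11]: position i shifts by key[i mod 3].
Decoding ectav: e−8=w, c−2=a, t−11=i, a−8=s, v−2=t.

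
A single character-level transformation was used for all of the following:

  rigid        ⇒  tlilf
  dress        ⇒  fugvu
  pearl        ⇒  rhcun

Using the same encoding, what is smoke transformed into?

Shifts by position in rigid: pos 0: r→t (+2), pos 1: i→l (+3), pos 2: g→i (+2), pos 3: i→l (+3) — repeating every 2. The shifts repeat in a cycle of length 2: positions 0,1,… shift by +2, +3, then the pattern repeats.
Applying it to smoke: s+2=u, m+3=p, o+2=q, k+3=n, e+2=g.

upqng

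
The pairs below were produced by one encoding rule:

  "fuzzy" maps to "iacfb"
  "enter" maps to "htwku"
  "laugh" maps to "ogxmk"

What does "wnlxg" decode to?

third

The shifts repeat in a cycle of length 2: positions 0,1,… shift by +3, +6, then the pattern repeats.
Decoding wnlxg: w−3=t, n−6=h, l−3=i, x−6=r, g−3=d.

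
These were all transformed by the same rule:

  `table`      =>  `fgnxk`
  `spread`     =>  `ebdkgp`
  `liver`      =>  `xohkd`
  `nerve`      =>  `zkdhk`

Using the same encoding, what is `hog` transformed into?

Two shifts are in play — +6 for a/e/i/o/u, +12 for every other letter.
Applying it to hog: h(cons)+12=t, o(vowel)+6=u, g(cons)+12=s.

tus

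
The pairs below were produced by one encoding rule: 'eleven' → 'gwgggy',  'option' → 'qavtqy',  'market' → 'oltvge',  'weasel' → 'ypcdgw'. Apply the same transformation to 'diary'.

ftcca

The shifts repeat in a cycle of length 2: positions 0,1,… shift by +2, +11, then the pattern repeats.
Applying it to diary: d+2=f, i+11=t, a+2=c, r+11=c, y+2=a.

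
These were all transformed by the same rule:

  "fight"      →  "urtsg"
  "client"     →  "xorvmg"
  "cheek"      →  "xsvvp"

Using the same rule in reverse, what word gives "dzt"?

wag

Each pair mirrors across the alphabet (f↔u, i↔r, g↔t): positions sum to 25. This is the alphabet-reversal cipher (Atbash): a becomes z, b becomes y, etc.
Undoing it on dzt: d↔w, z↔a, t↔g.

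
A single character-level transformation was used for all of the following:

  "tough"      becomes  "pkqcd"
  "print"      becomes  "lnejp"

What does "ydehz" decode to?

It's a constant shift of +22 (ROT22).
Decoding ydehz: y−22=c, d−22=h, e−22=i, h−22=l, z−22=d.

child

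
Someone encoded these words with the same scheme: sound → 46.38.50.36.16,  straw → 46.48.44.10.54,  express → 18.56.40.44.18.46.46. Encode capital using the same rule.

14.10.40.26.48.10.32

s(#19)→46 and o(#15)→38: differences scale by 2, so n = 2·pos + 8. Each letter becomes 2×(its alphabet position, a=1..z=26) + 8.
For capital: c=3→14, a=1→10, p=16→40, i=9→26, t=20→48, a=1→10, l=12→32.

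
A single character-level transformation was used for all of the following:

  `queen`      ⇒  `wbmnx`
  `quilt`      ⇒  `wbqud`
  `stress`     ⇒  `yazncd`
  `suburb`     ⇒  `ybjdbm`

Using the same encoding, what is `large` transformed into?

In queen: q→w is +6, u→b is +7, e→m is +8, e→n is +9 — the shift increases by 1 each position. Each letter shifts forward by (position + 6), i.e. 6, 7, 8, … — the shift grows by one for each successive letter.
On large: l+6=r, a+7=h, r+8=z, g+9=p, e+10=o.

rhzpo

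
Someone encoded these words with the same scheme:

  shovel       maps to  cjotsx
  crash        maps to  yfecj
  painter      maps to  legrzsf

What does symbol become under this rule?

Treating letters as 0–25, the rule is x ↦ 23x + 4 (mod 26).
For symbol: s(18)→23·18+4≡2=c; y(24)→23·24+4≡10=k; m(12)→23·12+4≡20=u; b(1)→23·1+4≡1=b; o(14)→23·14+4≡14=o; l(11)→23·11+4≡23=x (all mod 26).

ckubox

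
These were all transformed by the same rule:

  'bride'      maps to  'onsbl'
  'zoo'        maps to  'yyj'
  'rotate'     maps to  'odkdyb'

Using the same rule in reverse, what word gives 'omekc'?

sauce

The word is reversed, then every letter is shifted forward by 10.
Reversing it on omekc: shift back: o−10=e, m−10=c, e−10=u, k−10=a, c−10=s → ecuas; then reverse → sauce.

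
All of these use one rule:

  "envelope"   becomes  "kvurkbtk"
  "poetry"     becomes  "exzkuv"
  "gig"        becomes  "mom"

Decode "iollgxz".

traffic

Two steps: reverse the string, then apply a Caesar shift of +6.
Reversing it on iollgxz: shift back: i−6=c, o−6=i, l−6=f, l−6=f, g−6=a, x−6=r, z−6=t → ciffart; then reverse → traffic.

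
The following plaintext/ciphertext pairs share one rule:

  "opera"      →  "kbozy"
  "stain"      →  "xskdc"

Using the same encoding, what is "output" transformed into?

Two steps: reverse the string, then apply a Caesar shift of +10.
Applying it to output: reverse → tuptuo; then shift: t+10=d, u+10=e, p+10=z, t+10=d, u+10=e, o+10=y.

dezdey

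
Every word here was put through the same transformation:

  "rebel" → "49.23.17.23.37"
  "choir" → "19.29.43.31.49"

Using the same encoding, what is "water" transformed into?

r(#18)→49 and e(#5)→23: differences scale by 2, so n = 2·pos + 13. Each letter becomes 2×(its alphabet position, a=1..z=26) + 13.
On water: w=23→59, a=1→15, t=20→53, e=5→23, r=18→49.

59.15.53.23.49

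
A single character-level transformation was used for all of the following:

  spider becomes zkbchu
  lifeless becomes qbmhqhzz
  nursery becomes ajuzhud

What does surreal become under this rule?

s(18)→z(25) and p(15)→k(10) fit y≡5x+13 (mod 26); the inverse of 5 mod 26 is 21. Each letter's alphabet position (a=0..z=25) is mapped through 5·x+13 mod 26 — an affine cipher.
Applying it to surreal: s(18)→5·18+13≡25=z; u(20)→5·20+13≡9=j; r(17)→5·17+13≡20=u; r(17)→5·17+13≡20=u; e(4)→5·4+13≡7=h; a(0)→5·0+13≡13=n; l(11)→5·11+13≡16=q (all mod 26).

zjuuhnq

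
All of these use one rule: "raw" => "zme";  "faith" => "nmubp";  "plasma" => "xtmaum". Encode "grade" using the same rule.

The shift depends on letter class: consonant r→z is +8, but vowel a→m is +12. The rule splits by letter class: vowels +12, consonants +8.
On grade: g(cons)+8=o, r(cons)+8=z, a(vowel)+12=m, d(cons)+8=l, e(vowel)+12=q.

ozmlq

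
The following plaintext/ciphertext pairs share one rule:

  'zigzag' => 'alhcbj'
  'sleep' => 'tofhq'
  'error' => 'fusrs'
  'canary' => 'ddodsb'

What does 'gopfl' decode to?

Shifts by position in zigzag: pos 0: z→a (+1), pos 1: i→l (+3), pos 2: g→h (+1), pos 3: z→c (+3) — repeating every 2. It's a Vigenère-style cipher with numeric key [1,3]: position i shifts by key[i mod 2].
Reversing it on gopfl: g−1=f, o−3=l, p−1=o, f−3=c, l−1=k.

flock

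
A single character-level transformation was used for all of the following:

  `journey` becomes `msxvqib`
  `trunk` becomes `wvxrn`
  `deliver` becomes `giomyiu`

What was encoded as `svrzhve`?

The shifts repeat in a cycle of length 2: positions 0,1,… shift by +3, +4, then the pattern repeats.
Undoing it on svrzhve: s−3=p, v−4=r, r−3=o, z−4=v, h−3=e, v−4=r, e−3=b.

proverb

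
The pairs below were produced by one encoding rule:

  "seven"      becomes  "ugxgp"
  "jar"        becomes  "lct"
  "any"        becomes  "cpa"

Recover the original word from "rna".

Compare letters: s→u is +2, e→g is +2, v→x is +2 — a constant shift. Every letter moves 2 places later in the alphabet, wrapping around z→a.
Undoing it on rna: r−2=p, n−2=l, a−2=y.

ply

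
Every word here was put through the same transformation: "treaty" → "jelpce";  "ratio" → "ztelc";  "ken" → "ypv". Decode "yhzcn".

The output letters match the input read backwards, each shifted +11: treaty reversed is ytaert. Two steps: reverse the string, then apply a Caesar shift of +11.
Undoing it on yhzcn: shift back: y−11=n, h−11=w, z−11=o, c−11=r, n−11=c → nworc; then reverse → crown.

crown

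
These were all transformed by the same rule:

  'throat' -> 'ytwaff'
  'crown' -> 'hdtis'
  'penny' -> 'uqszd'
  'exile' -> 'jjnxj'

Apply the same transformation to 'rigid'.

Shifts by position in throat: pos 0: t→y (+5), pos 1: h→t (+12), pos 2: r→w (+5), pos 3: o→a (+12) — repeating every 2. It's a Vigenère-style cipher with numeric key [5,12]: position i shifts by key[i mod 2].
For rigid: r+5=w, i+12=u, g+5=l, i+12=u, d+5=i.

wului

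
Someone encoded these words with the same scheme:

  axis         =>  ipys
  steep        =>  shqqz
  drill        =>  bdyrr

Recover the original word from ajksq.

whose

a(0)→i(8) and x(23)→p(15) fit y≡15x+8 (mod 26); the inverse of 15 mod 26 is 7. This is an affine cipher: with a=0,…,z=25, each position x becomes (15x+8) mod 26.
Undoing it on ajksq: a(0)→7·(0−8)≡22=w; j(9)→7·(9−8)≡7=h; k(10)→7·(10−8)≡14=o; s(18)→7·(18−8)≡18=s; q(16)→7·(16−8)≡4=e (all mod 26).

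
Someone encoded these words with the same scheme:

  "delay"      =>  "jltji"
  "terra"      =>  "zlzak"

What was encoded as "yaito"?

stake

The shift increases by 1 at each position, starting from +6: 6, 7, 8, ….
Decoding yaito: y−6=s, a−7=t, i−8=a, t−9=k, o−10=e.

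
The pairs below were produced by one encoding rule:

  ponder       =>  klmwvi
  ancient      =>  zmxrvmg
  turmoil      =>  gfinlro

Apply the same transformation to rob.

ily

Letters are reflected about the middle of the alphabet (position → 25−position): Atbash.
Applying it to rob: r↔i, o↔l, b↔y.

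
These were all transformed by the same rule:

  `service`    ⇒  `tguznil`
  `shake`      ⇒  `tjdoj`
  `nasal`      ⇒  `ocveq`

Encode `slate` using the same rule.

Letter i (0-indexed) is shifted by i+1, so successive shifts are 1, 2, 3, ….
On slate: s+1=t, l+2=n, a+3=d, t+4=x, e+5=j.

tndxj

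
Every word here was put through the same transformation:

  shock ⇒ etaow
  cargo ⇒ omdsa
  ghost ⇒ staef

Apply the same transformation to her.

Compare letters: s→e is +12, h→t is +12, o→a is +12 — a constant shift. It's a constant shift of +12 (ROT12).
On her: h+12=t, e+12=q, r+12=d.

tqd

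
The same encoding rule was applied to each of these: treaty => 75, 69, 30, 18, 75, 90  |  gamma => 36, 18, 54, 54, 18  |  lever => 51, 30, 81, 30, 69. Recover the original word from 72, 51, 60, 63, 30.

slope

t(#20)→75 and r(#18)→69: differences scale by 3, so n = 3·pos + 15. With a=1..z=26, the number is 3·pos + 15.
Reversing it on 72, 51, 60, 63, 30: 72→(72−15)÷3=19=s, 51→(51−15)÷3=12=l, 60→(60−15)÷3=15=o, 63→(63−15)÷3=16=p, 30→(30−15)÷3=5=e.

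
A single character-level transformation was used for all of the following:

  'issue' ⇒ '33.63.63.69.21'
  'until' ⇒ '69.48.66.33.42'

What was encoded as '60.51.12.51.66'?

Each letter becomes 3×(its alphabet position, a=1..z=26) + 6.
Reversing it on 60.51.12.51.66: 60→(60−6)÷3=18=r, 51→(51−6)÷3=15=o, 12→(12−6)÷3=2=b, 51→(51−6)÷3=15=o, 66→(66−6)÷3=20=t.

robot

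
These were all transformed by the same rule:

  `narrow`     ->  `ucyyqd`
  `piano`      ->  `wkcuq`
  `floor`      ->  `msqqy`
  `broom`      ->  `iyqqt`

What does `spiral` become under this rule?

zwkycs

The shift depends on letter class: consonant n→u is +7, but vowel a→c is +2. Two shifts are in play — +2 for a/e/i/o/u, +7 for every other letter.
On spiral: s(cons)+7=z, p(cons)+7=w, i(vowel)+2=k, r(cons)+7=y, a(vowel)+2=c, l(cons)+7=s.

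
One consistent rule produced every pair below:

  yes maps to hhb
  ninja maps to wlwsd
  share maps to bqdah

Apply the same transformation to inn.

The shift depends on letter class: consonant y→h is +9, but vowel e→h is +3. Two shifts are in play — +3 for a/e/i/o/u, +9 for every other letter.
For inn: i(vowel)+3=l, n(cons)+9=w, n(cons)+9=w.

lww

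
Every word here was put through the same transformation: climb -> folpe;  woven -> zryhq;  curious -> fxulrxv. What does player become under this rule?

This is a Caesar cipher with shift 3.
On player: p+3=s, l+3=o, a+3=d, y+3=b, e+3=h, r+3=u.

sodbhu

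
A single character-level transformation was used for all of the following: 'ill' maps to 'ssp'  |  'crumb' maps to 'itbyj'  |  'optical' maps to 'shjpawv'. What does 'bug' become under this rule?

The output letters match the input read backwards, each shifted +7: ill reversed is lli. Read the word backwards and shift each letter +7.
Applying it to bug: reverse → gub; then shift: g+7=n, u+7=b, b+7=i.

nbi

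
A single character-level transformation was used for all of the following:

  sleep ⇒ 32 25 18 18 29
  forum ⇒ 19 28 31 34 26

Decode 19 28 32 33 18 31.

foster

s is letter #19 and maps to 32: an offset of 13. Each letter is replaced by its alphabet position (a=1..z=26) + 13.
Reversing it on 19 28 32 33 18 31: 19→(19−13)÷1=6=f, 28→(28−13)÷1=15=o, 32→(32−13)÷1=19=s, 33→(33−13)÷1=20=t, 18→(18−13)÷1=5=e, 31→(31−13)÷1=18=r.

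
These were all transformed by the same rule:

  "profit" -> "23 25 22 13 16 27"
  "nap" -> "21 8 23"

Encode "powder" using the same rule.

23 22 30 11 12 25

p is letter #16 and maps to 23: an offset of 7. The number is (letter's place in the alphabet, a=1) + 7.
For powder: p=16→23, o=15→22, w=23→30, d=4→11, e=5→12, r=18→25.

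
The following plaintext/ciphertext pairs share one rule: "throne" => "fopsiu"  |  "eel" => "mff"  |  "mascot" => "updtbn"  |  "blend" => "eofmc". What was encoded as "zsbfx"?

Two steps: reverse the string, then apply a Caesar shift of +1.
Decoding zsbfx: shift back: z−1=y, s−1=r, b−1=a, f−1=e, x−1=w → yraew; then reverse → weary.

weary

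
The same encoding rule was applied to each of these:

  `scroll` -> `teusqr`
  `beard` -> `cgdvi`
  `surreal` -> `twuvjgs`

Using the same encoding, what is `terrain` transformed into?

uguvfou

In scroll: s→t is +1, c→e is +2, r→u is +3, o→s is +4 — the shift increases by 1 each position. The shift increases by 1 at each position, starting from +1: 1, 2, 3, ….
On terrain: t+1=u, e+2=g, r+3=u, r+4=v, a+5=f, i+6=o, n+7=u.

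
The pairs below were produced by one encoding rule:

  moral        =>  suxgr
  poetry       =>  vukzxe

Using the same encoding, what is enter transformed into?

Compare letters: m→s is +6, o→u is +6, r→x is +6 — a constant shift. This is a Caesar cipher with shift 6.
For enter: e+6=k, n+6=t, t+6=z, e+6=k, r+6=x.

ktzkx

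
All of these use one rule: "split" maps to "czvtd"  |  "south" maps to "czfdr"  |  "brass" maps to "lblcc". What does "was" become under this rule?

The shift depends on letter class: consonant s→c is +10, but vowel i→t is +11. Two shifts are in play — +11 for a/e/i/o/u, +10 for every other letter.
For was: w(cons)+10=g, a(vowel)+11=l, s(cons)+10=c.

glc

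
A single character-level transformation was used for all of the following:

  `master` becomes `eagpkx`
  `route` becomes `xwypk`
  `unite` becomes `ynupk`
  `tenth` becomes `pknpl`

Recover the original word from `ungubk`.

Treating letters as 0–25, the rule is x ↦ 9x + 0 (mod 26).
Decoding ungubk: u(20)→3·(20−0)≡8=i; n(13)→3·(13−0)≡13=n; g(6)→3·(6−0)≡18=s; u(20)→3·(20−0)≡8=i; b(1)→3·(1−0)≡3=d; k(10)→3·(10−0)≡4=e (all mod 26).

inside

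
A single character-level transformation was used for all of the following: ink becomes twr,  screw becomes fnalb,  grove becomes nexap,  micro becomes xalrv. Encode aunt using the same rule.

Two steps: reverse the string, then apply a Caesar shift of +9.
On aunt: reverse → tnua; then shift: t+9=c, n+9=w, u+9=d, a+9=j.

cwdj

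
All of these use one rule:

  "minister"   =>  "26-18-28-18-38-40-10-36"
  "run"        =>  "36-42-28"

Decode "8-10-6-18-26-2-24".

Each letter becomes 2×(its alphabet position, a=1..z=26).
Reversing it on 8-10-6-18-26-2-24: 8→(8−0)÷2=4=d, 10→(10−0)÷2=5=e, 6→(6−0)÷2=3=c, 18→(18−0)÷2=9=i, 26→(26−0)÷2=13=m, 2→(2−0)÷2=1=a, 24→(24−0)÷2=12=l.

decimal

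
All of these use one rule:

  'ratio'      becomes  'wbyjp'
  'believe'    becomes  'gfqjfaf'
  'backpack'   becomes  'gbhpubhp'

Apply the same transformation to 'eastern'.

The shift depends on letter class: consonant r→w is +5, but vowel a→b is +1. The rule splits by letter class: vowels +1, consonants +5.
On eastern: e(vowel)+1=f, a(vowel)+1=b, s(cons)+5=x, t(cons)+5=y, e(vowel)+1=f, r(cons)+5=w, n(cons)+5=s.

fbxyfws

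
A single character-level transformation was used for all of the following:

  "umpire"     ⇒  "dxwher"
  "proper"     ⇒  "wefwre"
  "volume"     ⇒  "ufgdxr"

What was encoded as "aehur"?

u(20)→d(3) and m(12)→x(23) fit y≡17x+1 (mod 26); the inverse of 17 mod 26 is 23. Treating letters as 0–25, the rule is x ↦ 17x + 1 (mod 26).
Undoing it on aehur: a(0)→23·(0−1)≡3=d; e(4)→23·(4−1)≡17=r; h(7)→23·(7−1)≡8=i; u(20)→23·(20−1)≡21=v; r(17)→23·(17−1)≡4=e (all mod 26).

drive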